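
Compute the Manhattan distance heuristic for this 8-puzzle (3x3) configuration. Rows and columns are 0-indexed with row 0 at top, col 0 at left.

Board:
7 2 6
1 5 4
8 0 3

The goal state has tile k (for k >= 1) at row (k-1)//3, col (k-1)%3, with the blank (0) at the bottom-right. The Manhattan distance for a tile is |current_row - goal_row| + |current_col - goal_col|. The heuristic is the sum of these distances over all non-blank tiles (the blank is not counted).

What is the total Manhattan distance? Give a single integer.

Tile 7: at (0,0), goal (2,0), distance |0-2|+|0-0| = 2
Tile 2: at (0,1), goal (0,1), distance |0-0|+|1-1| = 0
Tile 6: at (0,2), goal (1,2), distance |0-1|+|2-2| = 1
Tile 1: at (1,0), goal (0,0), distance |1-0|+|0-0| = 1
Tile 5: at (1,1), goal (1,1), distance |1-1|+|1-1| = 0
Tile 4: at (1,2), goal (1,0), distance |1-1|+|2-0| = 2
Tile 8: at (2,0), goal (2,1), distance |2-2|+|0-1| = 1
Tile 3: at (2,2), goal (0,2), distance |2-0|+|2-2| = 2
Sum: 2 + 0 + 1 + 1 + 0 + 2 + 1 + 2 = 9

Answer: 9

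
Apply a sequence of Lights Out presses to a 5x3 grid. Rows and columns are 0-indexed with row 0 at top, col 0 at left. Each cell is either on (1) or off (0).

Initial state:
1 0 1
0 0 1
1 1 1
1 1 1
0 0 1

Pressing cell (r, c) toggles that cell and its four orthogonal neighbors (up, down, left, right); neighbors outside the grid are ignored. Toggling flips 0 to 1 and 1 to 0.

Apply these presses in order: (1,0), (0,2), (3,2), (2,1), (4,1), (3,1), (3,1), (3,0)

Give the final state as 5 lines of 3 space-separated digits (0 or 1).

Answer: 0 1 0
1 0 0
0 0 1
0 1 0
0 1 1

Derivation:
After press 1 at (1,0):
0 0 1
1 1 1
0 1 1
1 1 1
0 0 1

After press 2 at (0,2):
0 1 0
1 1 0
0 1 1
1 1 1
0 0 1

After press 3 at (3,2):
0 1 0
1 1 0
0 1 0
1 0 0
0 0 0

After press 4 at (2,1):
0 1 0
1 0 0
1 0 1
1 1 0
0 0 0

After press 5 at (4,1):
0 1 0
1 0 0
1 0 1
1 0 0
1 1 1

After press 6 at (3,1):
0 1 0
1 0 0
1 1 1
0 1 1
1 0 1

After press 7 at (3,1):
0 1 0
1 0 0
1 0 1
1 0 0
1 1 1

After press 8 at (3,0):
0 1 0
1 0 0
0 0 1
0 1 0
0 1 1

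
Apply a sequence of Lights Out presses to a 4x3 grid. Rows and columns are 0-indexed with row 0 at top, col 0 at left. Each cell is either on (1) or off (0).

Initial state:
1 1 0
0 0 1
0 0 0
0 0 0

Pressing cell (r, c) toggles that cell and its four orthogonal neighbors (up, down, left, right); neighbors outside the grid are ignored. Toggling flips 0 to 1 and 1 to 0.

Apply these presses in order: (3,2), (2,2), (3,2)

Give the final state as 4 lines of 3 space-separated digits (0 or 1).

Answer: 1 1 0
0 0 0
0 1 1
0 0 1

Derivation:
After press 1 at (3,2):
1 1 0
0 0 1
0 0 1
0 1 1

After press 2 at (2,2):
1 1 0
0 0 0
0 1 0
0 1 0

After press 3 at (3,2):
1 1 0
0 0 0
0 1 1
0 0 1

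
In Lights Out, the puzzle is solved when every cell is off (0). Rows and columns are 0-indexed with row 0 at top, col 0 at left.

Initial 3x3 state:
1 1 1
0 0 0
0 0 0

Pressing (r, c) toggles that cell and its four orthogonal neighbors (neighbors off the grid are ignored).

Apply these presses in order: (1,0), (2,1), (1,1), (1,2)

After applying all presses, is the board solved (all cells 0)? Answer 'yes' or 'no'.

After press 1 at (1,0):
0 1 1
1 1 0
1 0 0

After press 2 at (2,1):
0 1 1
1 0 0
0 1 1

After press 3 at (1,1):
0 0 1
0 1 1
0 0 1

After press 4 at (1,2):
0 0 0
0 0 0
0 0 0

Lights still on: 0

Answer: yes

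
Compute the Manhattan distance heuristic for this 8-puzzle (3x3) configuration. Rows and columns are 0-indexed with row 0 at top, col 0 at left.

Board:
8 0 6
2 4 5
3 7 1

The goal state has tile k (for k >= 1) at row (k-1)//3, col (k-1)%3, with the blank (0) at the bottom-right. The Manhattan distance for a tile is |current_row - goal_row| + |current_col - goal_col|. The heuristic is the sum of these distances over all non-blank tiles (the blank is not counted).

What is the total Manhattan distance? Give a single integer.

Answer: 17

Derivation:
Tile 8: at (0,0), goal (2,1), distance |0-2|+|0-1| = 3
Tile 6: at (0,2), goal (1,2), distance |0-1|+|2-2| = 1
Tile 2: at (1,0), goal (0,1), distance |1-0|+|0-1| = 2
Tile 4: at (1,1), goal (1,0), distance |1-1|+|1-0| = 1
Tile 5: at (1,2), goal (1,1), distance |1-1|+|2-1| = 1
Tile 3: at (2,0), goal (0,2), distance |2-0|+|0-2| = 4
Tile 7: at (2,1), goal (2,0), distance |2-2|+|1-0| = 1
Tile 1: at (2,2), goal (0,0), distance |2-0|+|2-0| = 4
Sum: 3 + 1 + 2 + 1 + 1 + 4 + 1 + 4 = 17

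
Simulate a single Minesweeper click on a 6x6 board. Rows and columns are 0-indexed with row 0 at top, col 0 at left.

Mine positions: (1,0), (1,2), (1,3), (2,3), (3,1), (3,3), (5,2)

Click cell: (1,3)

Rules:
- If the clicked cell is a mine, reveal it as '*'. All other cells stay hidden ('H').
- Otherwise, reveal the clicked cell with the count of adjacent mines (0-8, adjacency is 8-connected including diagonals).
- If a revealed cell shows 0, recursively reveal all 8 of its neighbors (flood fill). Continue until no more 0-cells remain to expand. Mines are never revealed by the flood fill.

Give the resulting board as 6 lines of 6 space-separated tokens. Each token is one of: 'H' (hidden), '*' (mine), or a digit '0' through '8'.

H H H H H H
H H H * H H
H H H H H H
H H H H H H
H H H H H H
H H H H H H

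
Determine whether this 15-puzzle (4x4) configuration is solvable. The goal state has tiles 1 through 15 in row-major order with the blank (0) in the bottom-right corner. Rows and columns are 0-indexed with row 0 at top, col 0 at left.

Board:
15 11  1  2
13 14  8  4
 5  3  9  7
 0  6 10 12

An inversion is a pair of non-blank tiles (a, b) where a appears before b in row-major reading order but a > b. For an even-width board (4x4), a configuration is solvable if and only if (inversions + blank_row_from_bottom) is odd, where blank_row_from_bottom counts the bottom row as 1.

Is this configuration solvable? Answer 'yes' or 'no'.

Answer: yes

Derivation:
Inversions: 52
Blank is in row 3 (0-indexed from top), which is row 1 counting from the bottom (bottom = 1).
52 + 1 = 53, which is odd, so the puzzle is solvable.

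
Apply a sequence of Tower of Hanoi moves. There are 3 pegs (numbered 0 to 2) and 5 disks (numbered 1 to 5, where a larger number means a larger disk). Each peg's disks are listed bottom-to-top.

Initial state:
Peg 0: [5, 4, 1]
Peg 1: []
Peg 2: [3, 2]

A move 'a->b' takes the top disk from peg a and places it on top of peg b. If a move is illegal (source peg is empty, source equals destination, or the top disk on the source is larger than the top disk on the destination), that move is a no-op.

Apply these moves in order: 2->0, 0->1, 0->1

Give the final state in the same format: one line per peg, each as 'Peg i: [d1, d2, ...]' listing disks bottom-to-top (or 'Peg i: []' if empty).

Answer: Peg 0: [5, 4]
Peg 1: [1]
Peg 2: [3, 2]

Derivation:
After move 1 (2->0):
Peg 0: [5, 4, 1]
Peg 1: []
Peg 2: [3, 2]

After move 2 (0->1):
Peg 0: [5, 4]
Peg 1: [1]
Peg 2: [3, 2]

After move 3 (0->1):
Peg 0: [5, 4]
Peg 1: [1]
Peg 2: [3, 2]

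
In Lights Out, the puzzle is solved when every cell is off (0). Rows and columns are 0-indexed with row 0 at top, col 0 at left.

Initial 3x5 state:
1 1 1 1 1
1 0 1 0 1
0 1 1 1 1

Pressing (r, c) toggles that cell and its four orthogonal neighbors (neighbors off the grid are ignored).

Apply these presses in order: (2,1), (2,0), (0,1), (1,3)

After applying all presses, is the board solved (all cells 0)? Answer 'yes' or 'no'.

After press 1 at (2,1):
1 1 1 1 1
1 1 1 0 1
1 0 0 1 1

After press 2 at (2,0):
1 1 1 1 1
0 1 1 0 1
0 1 0 1 1

After press 3 at (0,1):
0 0 0 1 1
0 0 1 0 1
0 1 0 1 1

After press 4 at (1,3):
0 0 0 0 1
0 0 0 1 0
0 1 0 0 1

Lights still on: 4

Answer: no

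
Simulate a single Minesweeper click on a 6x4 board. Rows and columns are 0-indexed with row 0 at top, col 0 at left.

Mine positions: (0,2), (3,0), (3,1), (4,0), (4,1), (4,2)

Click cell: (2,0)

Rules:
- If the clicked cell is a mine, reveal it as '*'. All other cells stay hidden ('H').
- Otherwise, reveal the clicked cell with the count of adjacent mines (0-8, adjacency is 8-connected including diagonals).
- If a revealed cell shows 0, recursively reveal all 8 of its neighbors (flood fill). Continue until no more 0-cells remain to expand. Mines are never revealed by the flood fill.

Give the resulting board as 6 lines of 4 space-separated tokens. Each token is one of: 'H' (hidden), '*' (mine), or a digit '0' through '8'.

H H H H
H H H H
2 H H H
H H H H
H H H H
H H H H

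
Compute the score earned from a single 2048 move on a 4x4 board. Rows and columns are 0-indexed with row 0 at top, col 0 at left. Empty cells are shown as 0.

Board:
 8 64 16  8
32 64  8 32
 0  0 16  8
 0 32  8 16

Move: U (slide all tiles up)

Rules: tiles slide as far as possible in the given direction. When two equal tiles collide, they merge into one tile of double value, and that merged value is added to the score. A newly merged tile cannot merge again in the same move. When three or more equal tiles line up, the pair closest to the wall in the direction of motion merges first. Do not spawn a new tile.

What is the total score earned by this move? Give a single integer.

Slide up:
col 0: [8, 32, 0, 0] -> [8, 32, 0, 0]  score +0 (running 0)
col 1: [64, 64, 0, 32] -> [128, 32, 0, 0]  score +128 (running 128)
col 2: [16, 8, 16, 8] -> [16, 8, 16, 8]  score +0 (running 128)
col 3: [8, 32, 8, 16] -> [8, 32, 8, 16]  score +0 (running 128)
Board after move:
  8 128  16   8
 32  32   8  32
  0   0  16   8
  0   0   8  16

Answer: 128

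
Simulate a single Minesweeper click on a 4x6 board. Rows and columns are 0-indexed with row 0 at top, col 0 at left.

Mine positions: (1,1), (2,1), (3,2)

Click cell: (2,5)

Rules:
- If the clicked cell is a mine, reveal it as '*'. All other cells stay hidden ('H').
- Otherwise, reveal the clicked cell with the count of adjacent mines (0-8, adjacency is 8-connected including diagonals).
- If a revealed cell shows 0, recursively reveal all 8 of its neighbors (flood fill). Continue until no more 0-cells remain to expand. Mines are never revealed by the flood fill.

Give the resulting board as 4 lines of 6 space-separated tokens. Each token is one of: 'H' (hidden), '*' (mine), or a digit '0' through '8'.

H H 1 0 0 0
H H 2 0 0 0
H H 3 1 0 0
H H H 1 0 0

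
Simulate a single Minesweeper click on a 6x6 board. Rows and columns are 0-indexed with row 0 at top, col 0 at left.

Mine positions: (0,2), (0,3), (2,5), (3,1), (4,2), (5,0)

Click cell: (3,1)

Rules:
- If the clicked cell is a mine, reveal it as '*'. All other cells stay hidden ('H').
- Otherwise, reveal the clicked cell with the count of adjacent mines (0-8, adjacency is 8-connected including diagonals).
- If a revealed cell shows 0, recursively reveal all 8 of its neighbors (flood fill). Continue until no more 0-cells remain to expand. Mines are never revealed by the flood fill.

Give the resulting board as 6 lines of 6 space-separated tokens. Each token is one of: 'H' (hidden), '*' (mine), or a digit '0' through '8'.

H H H H H H
H H H H H H
H H H H H H
H * H H H H
H H H H H H
H H H H H H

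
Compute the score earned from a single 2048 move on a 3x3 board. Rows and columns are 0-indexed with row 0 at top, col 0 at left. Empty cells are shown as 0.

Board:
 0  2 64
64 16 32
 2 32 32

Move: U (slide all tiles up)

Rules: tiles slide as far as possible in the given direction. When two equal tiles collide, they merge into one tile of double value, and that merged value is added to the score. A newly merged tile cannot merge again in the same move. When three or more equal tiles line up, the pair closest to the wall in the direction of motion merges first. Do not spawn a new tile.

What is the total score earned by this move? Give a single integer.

Answer: 64

Derivation:
Slide up:
col 0: [0, 64, 2] -> [64, 2, 0]  score +0 (running 0)
col 1: [2, 16, 32] -> [2, 16, 32]  score +0 (running 0)
col 2: [64, 32, 32] -> [64, 64, 0]  score +64 (running 64)
Board after move:
64  2 64
 2 16 64
 0 32  0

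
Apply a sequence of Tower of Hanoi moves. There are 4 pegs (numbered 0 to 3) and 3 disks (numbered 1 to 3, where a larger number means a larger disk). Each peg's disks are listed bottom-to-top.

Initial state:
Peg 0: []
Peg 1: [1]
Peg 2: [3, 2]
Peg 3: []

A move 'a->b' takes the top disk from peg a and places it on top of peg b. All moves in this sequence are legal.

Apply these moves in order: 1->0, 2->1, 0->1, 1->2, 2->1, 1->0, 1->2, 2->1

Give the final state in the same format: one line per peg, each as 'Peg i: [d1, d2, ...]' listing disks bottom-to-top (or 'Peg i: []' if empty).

Answer: Peg 0: [1]
Peg 1: [2]
Peg 2: [3]
Peg 3: []

Derivation:
After move 1 (1->0):
Peg 0: [1]
Peg 1: []
Peg 2: [3, 2]
Peg 3: []

After move 2 (2->1):
Peg 0: [1]
Peg 1: [2]
Peg 2: [3]
Peg 3: []

After move 3 (0->1):
Peg 0: []
Peg 1: [2, 1]
Peg 2: [3]
Peg 3: []

After move 4 (1->2):
Peg 0: []
Peg 1: [2]
Peg 2: [3, 1]
Peg 3: []

After move 5 (2->1):
Peg 0: []
Peg 1: [2, 1]
Peg 2: [3]
Peg 3: []

After move 6 (1->0):
Peg 0: [1]
Peg 1: [2]
Peg 2: [3]
Peg 3: []

After move 7 (1->2):
Peg 0: [1]
Peg 1: []
Peg 2: [3, 2]
Peg 3: []

After move 8 (2->1):
Peg 0: [1]
Peg 1: [2]
Peg 2: [3]
Peg 3: []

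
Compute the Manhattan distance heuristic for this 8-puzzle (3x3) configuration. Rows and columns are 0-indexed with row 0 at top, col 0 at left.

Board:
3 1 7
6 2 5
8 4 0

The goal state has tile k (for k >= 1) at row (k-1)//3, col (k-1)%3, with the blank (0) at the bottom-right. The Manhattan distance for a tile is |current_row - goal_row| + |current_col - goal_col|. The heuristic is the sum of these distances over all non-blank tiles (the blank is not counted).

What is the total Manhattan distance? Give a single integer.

Answer: 14

Derivation:
Tile 3: at (0,0), goal (0,2), distance |0-0|+|0-2| = 2
Tile 1: at (0,1), goal (0,0), distance |0-0|+|1-0| = 1
Tile 7: at (0,2), goal (2,0), distance |0-2|+|2-0| = 4
Tile 6: at (1,0), goal (1,2), distance |1-1|+|0-2| = 2
Tile 2: at (1,1), goal (0,1), distance |1-0|+|1-1| = 1
Tile 5: at (1,2), goal (1,1), distance |1-1|+|2-1| = 1
Tile 8: at (2,0), goal (2,1), distance |2-2|+|0-1| = 1
Tile 4: at (2,1), goal (1,0), distance |2-1|+|1-0| = 2
Sum: 2 + 1 + 4 + 2 + 1 + 1 + 1 + 2 = 14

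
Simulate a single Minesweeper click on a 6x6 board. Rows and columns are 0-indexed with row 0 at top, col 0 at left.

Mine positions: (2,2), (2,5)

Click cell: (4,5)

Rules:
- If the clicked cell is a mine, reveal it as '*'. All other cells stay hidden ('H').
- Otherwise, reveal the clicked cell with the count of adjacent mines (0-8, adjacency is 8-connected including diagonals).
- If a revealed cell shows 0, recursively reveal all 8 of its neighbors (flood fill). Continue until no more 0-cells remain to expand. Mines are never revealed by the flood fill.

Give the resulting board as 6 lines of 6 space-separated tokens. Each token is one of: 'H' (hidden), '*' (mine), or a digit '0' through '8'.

0 0 0 0 0 0
0 1 1 1 1 1
0 1 H H H H
0 1 1 1 1 1
0 0 0 0 0 0
0 0 0 0 0 0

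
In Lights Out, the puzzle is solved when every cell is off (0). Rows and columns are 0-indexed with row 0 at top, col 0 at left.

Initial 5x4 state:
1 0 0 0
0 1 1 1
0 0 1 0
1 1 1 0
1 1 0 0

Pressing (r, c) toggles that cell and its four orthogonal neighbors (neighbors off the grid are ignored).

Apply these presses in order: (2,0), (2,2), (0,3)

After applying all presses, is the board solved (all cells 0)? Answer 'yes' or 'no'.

After press 1 at (2,0):
1 0 0 0
1 1 1 1
1 1 1 0
0 1 1 0
1 1 0 0

After press 2 at (2,2):
1 0 0 0
1 1 0 1
1 0 0 1
0 1 0 0
1 1 0 0

After press 3 at (0,3):
1 0 1 1
1 1 0 0
1 0 0 1
0 1 0 0
1 1 0 0

Lights still on: 10

Answer: no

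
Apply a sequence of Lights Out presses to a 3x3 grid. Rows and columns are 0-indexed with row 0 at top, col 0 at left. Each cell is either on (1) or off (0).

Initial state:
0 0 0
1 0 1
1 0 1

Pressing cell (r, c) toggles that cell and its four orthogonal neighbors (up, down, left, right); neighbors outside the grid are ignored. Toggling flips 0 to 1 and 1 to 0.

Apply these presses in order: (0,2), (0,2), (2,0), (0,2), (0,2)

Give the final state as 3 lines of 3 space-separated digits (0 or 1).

After press 1 at (0,2):
0 1 1
1 0 0
1 0 1

After press 2 at (0,2):
0 0 0
1 0 1
1 0 1

After press 3 at (2,0):
0 0 0
0 0 1
0 1 1

After press 4 at (0,2):
0 1 1
0 0 0
0 1 1

After press 5 at (0,2):
0 0 0
0 0 1
0 1 1

Answer: 0 0 0
0 0 1
0 1 1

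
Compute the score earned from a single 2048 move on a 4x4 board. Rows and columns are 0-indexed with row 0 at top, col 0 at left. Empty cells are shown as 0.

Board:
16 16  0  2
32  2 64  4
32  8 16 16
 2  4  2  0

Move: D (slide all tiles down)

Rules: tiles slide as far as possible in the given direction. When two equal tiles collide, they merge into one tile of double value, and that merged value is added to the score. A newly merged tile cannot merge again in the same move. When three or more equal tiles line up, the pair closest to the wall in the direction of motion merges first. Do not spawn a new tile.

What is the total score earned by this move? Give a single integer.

Answer: 64

Derivation:
Slide down:
col 0: [16, 32, 32, 2] -> [0, 16, 64, 2]  score +64 (running 64)
col 1: [16, 2, 8, 4] -> [16, 2, 8, 4]  score +0 (running 64)
col 2: [0, 64, 16, 2] -> [0, 64, 16, 2]  score +0 (running 64)
col 3: [2, 4, 16, 0] -> [0, 2, 4, 16]  score +0 (running 64)
Board after move:
 0 16  0  0
16  2 64  2
64  8 16  4
 2  4  2 16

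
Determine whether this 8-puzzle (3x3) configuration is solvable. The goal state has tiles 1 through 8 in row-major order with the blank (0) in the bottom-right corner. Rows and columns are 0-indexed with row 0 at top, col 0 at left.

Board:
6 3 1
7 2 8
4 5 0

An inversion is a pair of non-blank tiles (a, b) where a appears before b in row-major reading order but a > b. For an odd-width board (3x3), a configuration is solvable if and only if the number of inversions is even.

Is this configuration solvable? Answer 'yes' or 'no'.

Inversions (pairs i<j in row-major order where tile[i] > tile[j] > 0): 12
12 is even, so the puzzle is solvable.

Answer: yes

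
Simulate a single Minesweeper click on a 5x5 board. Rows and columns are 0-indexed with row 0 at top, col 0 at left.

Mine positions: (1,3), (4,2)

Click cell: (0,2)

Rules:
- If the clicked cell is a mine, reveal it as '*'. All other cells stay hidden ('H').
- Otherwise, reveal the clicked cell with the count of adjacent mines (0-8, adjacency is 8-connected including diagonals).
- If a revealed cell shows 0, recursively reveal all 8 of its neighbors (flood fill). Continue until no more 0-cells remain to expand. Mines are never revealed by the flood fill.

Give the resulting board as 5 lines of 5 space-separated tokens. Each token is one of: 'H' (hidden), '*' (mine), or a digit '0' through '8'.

H H 1 H H
H H H H H
H H H H H
H H H H H
H H H H H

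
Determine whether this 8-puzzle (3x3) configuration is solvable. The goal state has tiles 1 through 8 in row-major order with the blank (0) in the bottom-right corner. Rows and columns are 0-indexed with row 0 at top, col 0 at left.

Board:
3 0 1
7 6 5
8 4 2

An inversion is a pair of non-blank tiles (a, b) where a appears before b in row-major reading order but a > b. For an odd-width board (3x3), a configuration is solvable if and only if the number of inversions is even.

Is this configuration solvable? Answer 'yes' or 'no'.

Answer: yes

Derivation:
Inversions (pairs i<j in row-major order where tile[i] > tile[j] > 0): 14
14 is even, so the puzzle is solvable.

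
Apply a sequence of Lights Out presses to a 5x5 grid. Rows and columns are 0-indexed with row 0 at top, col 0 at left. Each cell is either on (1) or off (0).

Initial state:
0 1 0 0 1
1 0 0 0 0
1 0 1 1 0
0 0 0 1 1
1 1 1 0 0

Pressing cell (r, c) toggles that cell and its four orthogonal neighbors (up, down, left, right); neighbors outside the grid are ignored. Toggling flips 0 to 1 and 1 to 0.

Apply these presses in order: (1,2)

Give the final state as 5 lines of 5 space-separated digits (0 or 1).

Answer: 0 1 1 0 1
1 1 1 1 0
1 0 0 1 0
0 0 0 1 1
1 1 1 0 0

Derivation:
After press 1 at (1,2):
0 1 1 0 1
1 1 1 1 0
1 0 0 1 0
0 0 0 1 1
1 1 1 0 0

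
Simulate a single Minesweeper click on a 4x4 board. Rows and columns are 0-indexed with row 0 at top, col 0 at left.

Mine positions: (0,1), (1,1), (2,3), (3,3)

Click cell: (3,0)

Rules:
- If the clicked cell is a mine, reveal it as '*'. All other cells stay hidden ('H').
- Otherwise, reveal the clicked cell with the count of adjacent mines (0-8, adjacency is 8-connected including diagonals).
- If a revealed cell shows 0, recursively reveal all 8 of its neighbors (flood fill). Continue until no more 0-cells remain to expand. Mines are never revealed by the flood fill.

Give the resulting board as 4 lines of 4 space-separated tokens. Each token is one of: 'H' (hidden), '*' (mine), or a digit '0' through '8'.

H H H H
H H H H
1 1 3 H
0 0 2 H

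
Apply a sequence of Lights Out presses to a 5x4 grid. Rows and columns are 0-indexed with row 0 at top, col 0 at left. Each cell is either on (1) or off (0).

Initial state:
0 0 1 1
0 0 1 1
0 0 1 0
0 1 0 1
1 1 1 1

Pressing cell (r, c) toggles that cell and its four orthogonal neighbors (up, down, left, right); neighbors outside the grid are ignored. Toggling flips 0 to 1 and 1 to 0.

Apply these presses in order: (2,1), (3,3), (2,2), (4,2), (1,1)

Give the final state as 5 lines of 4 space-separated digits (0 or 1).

Answer: 0 1 1 1
1 0 1 1
1 1 1 0
0 0 1 0
1 0 0 1

Derivation:
After press 1 at (2,1):
0 0 1 1
0 1 1 1
1 1 0 0
0 0 0 1
1 1 1 1

After press 2 at (3,3):
0 0 1 1
0 1 1 1
1 1 0 1
0 0 1 0
1 1 1 0

After press 3 at (2,2):
0 0 1 1
0 1 0 1
1 0 1 0
0 0 0 0
1 1 1 0

After press 4 at (4,2):
0 0 1 1
0 1 0 1
1 0 1 0
0 0 1 0
1 0 0 1

After press 5 at (1,1):
0 1 1 1
1 0 1 1
1 1 1 0
0 0 1 0
1 0 0 1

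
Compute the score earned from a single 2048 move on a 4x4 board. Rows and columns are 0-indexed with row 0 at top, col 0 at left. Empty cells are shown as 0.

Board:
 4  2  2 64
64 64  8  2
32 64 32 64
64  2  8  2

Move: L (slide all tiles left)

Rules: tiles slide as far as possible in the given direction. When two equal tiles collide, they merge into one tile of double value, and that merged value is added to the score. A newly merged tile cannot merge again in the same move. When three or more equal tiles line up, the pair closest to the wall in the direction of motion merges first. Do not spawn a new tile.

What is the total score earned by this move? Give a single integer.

Slide left:
row 0: [4, 2, 2, 64] -> [4, 4, 64, 0]  score +4 (running 4)
row 1: [64, 64, 8, 2] -> [128, 8, 2, 0]  score +128 (running 132)
row 2: [32, 64, 32, 64] -> [32, 64, 32, 64]  score +0 (running 132)
row 3: [64, 2, 8, 2] -> [64, 2, 8, 2]  score +0 (running 132)
Board after move:
  4   4  64   0
128   8   2   0
 32  64  32  64
 64   2   8   2

Answer: 132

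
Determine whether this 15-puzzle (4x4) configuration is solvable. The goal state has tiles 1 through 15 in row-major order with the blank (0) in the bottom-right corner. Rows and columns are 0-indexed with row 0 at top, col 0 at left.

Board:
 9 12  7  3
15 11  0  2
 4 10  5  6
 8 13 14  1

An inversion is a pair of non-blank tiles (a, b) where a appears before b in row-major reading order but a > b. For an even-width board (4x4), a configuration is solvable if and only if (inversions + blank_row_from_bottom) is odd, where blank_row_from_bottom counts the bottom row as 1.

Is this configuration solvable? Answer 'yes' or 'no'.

Inversions: 54
Blank is in row 1 (0-indexed from top), which is row 3 counting from the bottom (bottom = 1).
54 + 3 = 57, which is odd, so the puzzle is solvable.

Answer: yes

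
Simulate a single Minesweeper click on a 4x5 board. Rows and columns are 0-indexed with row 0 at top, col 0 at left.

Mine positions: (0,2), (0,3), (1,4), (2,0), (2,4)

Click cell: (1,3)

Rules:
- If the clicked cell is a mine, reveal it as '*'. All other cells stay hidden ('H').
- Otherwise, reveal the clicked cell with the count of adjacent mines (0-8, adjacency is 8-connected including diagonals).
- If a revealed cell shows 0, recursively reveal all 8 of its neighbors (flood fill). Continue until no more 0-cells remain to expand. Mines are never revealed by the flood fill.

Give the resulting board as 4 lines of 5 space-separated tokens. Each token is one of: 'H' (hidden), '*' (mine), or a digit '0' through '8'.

H H H H H
H H H 4 H
H H H H H
H H H H H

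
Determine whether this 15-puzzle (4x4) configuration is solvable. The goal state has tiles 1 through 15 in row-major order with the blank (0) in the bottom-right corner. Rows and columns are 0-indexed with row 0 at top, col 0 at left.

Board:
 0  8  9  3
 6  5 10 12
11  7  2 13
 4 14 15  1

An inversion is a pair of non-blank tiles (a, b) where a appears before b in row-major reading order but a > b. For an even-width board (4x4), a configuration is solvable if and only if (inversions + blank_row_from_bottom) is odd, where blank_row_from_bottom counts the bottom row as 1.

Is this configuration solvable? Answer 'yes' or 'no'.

Answer: yes

Derivation:
Inversions: 45
Blank is in row 0 (0-indexed from top), which is row 4 counting from the bottom (bottom = 1).
45 + 4 = 49, which is odd, so the puzzle is solvable.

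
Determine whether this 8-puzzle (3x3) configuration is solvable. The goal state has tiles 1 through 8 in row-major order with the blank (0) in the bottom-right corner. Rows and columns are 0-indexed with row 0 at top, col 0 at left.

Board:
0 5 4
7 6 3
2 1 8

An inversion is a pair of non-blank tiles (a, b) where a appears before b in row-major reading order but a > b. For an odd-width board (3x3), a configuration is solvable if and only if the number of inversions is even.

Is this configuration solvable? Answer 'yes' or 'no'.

Answer: no

Derivation:
Inversions (pairs i<j in row-major order where tile[i] > tile[j] > 0): 17
17 is odd, so the puzzle is not solvable.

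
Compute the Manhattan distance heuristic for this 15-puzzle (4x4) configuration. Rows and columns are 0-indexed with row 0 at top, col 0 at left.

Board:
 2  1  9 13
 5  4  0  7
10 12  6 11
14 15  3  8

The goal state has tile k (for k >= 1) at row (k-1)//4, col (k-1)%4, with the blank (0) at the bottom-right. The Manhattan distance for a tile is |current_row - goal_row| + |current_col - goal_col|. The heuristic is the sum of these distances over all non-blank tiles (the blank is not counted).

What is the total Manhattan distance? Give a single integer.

Tile 2: (0,0)->(0,1) = 1
Tile 1: (0,1)->(0,0) = 1
Tile 9: (0,2)->(2,0) = 4
Tile 13: (0,3)->(3,0) = 6
Tile 5: (1,0)->(1,0) = 0
Tile 4: (1,1)->(0,3) = 3
Tile 7: (1,3)->(1,2) = 1
Tile 10: (2,0)->(2,1) = 1
Tile 12: (2,1)->(2,3) = 2
Tile 6: (2,2)->(1,1) = 2
Tile 11: (2,3)->(2,2) = 1
Tile 14: (3,0)->(3,1) = 1
Tile 15: (3,1)->(3,2) = 1
Tile 3: (3,2)->(0,2) = 3
Tile 8: (3,3)->(1,3) = 2
Sum: 1 + 1 + 4 + 6 + 0 + 3 + 1 + 1 + 2 + 2 + 1 + 1 + 1 + 3 + 2 = 29

Answer: 29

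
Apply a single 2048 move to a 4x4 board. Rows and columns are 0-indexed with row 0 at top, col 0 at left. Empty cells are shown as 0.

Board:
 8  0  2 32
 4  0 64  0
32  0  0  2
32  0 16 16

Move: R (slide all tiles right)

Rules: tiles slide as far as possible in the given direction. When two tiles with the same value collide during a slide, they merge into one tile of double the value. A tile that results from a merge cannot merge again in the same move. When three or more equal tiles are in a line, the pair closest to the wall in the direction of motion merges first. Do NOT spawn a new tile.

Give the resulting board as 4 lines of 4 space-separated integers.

Answer:  0  8  2 32
 0  0  4 64
 0  0 32  2
 0  0 32 32

Derivation:
Slide right:
row 0: [8, 0, 2, 32] -> [0, 8, 2, 32]
row 1: [4, 0, 64, 0] -> [0, 0, 4, 64]
row 2: [32, 0, 0, 2] -> [0, 0, 32, 2]
row 3: [32, 0, 16, 16] -> [0, 0, 32, 32]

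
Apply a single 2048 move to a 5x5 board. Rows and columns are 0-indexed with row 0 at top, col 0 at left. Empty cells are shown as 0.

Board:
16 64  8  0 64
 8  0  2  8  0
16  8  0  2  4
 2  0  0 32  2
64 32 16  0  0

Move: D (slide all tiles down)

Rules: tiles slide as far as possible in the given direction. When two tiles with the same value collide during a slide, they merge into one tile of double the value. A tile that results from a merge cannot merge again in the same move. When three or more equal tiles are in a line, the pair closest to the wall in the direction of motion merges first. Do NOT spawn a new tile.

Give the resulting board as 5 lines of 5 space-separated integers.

Slide down:
col 0: [16, 8, 16, 2, 64] -> [16, 8, 16, 2, 64]
col 1: [64, 0, 8, 0, 32] -> [0, 0, 64, 8, 32]
col 2: [8, 2, 0, 0, 16] -> [0, 0, 8, 2, 16]
col 3: [0, 8, 2, 32, 0] -> [0, 0, 8, 2, 32]
col 4: [64, 0, 4, 2, 0] -> [0, 0, 64, 4, 2]

Answer: 16  0  0  0  0
 8  0  0  0  0
16 64  8  8 64
 2  8  2  2  4
64 32 16 32  2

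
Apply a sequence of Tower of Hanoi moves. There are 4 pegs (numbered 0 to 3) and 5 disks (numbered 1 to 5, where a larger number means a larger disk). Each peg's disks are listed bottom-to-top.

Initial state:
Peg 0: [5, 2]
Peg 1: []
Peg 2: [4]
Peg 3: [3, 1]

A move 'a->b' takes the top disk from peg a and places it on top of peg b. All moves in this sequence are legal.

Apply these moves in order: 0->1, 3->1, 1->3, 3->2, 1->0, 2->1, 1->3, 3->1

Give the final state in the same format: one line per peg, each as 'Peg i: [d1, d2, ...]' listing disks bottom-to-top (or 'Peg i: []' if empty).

Answer: Peg 0: [5, 2]
Peg 1: [1]
Peg 2: [4]
Peg 3: [3]

Derivation:
After move 1 (0->1):
Peg 0: [5]
Peg 1: [2]
Peg 2: [4]
Peg 3: [3, 1]

After move 2 (3->1):
Peg 0: [5]
Peg 1: [2, 1]
Peg 2: [4]
Peg 3: [3]

After move 3 (1->3):
Peg 0: [5]
Peg 1: [2]
Peg 2: [4]
Peg 3: [3, 1]

After move 4 (3->2):
Peg 0: [5]
Peg 1: [2]
Peg 2: [4, 1]
Peg 3: [3]

After move 5 (1->0):
Peg 0: [5, 2]
Peg 1: []
Peg 2: [4, 1]
Peg 3: [3]

After move 6 (2->1):
Peg 0: [5, 2]
Peg 1: [1]
Peg 2: [4]
Peg 3: [3]

After move 7 (1->3):
Peg 0: [5, 2]
Peg 1: []
Peg 2: [4]
Peg 3: [3, 1]

After move 8 (3->1):
Peg 0: [5, 2]
Peg 1: [1]
Peg 2: [4]
Peg 3: [3]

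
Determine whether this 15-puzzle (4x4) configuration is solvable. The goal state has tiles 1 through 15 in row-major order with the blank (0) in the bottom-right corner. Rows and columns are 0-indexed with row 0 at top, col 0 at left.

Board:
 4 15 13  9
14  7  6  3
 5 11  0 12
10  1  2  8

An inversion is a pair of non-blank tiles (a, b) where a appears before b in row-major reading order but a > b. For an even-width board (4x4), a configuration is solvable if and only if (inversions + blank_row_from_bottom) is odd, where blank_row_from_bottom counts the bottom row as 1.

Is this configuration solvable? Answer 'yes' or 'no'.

Inversions: 68
Blank is in row 2 (0-indexed from top), which is row 2 counting from the bottom (bottom = 1).
68 + 2 = 70, which is even, so the puzzle is not solvable.

Answer: no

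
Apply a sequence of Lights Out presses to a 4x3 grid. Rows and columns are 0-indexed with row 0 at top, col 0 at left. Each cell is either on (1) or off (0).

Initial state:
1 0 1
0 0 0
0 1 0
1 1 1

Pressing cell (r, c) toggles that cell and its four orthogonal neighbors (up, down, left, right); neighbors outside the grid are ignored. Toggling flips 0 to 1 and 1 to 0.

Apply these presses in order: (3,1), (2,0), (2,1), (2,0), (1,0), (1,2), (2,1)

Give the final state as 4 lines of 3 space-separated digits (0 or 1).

Answer: 0 0 0
1 0 1
1 0 1
0 0 0

Derivation:
After press 1 at (3,1):
1 0 1
0 0 0
0 0 0
0 0 0

After press 2 at (2,0):
1 0 1
1 0 0
1 1 0
1 0 0

After press 3 at (2,1):
1 0 1
1 1 0
0 0 1
1 1 0

After press 4 at (2,0):
1 0 1
0 1 0
1 1 1
0 1 0

After press 5 at (1,0):
0 0 1
1 0 0
0 1 1
0 1 0

After press 6 at (1,2):
0 0 0
1 1 1
0 1 0
0 1 0

After press 7 at (2,1):
0 0 0
1 0 1
1 0 1
0 0 0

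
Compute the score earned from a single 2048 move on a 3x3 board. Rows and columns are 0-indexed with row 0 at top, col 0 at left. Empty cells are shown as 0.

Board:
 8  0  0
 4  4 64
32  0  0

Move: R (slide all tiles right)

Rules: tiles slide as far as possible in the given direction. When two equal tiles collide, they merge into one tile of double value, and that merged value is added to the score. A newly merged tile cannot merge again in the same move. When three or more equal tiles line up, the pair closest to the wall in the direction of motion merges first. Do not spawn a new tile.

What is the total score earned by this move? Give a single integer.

Slide right:
row 0: [8, 0, 0] -> [0, 0, 8]  score +0 (running 0)
row 1: [4, 4, 64] -> [0, 8, 64]  score +8 (running 8)
row 2: [32, 0, 0] -> [0, 0, 32]  score +0 (running 8)
Board after move:
 0  0  8
 0  8 64
 0  0 32

Answer: 8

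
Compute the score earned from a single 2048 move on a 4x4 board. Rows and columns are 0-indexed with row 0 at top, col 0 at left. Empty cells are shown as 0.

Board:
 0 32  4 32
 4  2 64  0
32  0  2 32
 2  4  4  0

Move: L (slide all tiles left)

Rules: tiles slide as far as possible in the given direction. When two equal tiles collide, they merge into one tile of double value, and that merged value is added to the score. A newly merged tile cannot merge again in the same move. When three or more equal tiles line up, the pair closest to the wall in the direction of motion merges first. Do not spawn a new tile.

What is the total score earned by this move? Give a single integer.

Answer: 8

Derivation:
Slide left:
row 0: [0, 32, 4, 32] -> [32, 4, 32, 0]  score +0 (running 0)
row 1: [4, 2, 64, 0] -> [4, 2, 64, 0]  score +0 (running 0)
row 2: [32, 0, 2, 32] -> [32, 2, 32, 0]  score +0 (running 0)
row 3: [2, 4, 4, 0] -> [2, 8, 0, 0]  score +8 (running 8)
Board after move:
32  4 32  0
 4  2 64  0
32  2 32  0
 2  8  0  0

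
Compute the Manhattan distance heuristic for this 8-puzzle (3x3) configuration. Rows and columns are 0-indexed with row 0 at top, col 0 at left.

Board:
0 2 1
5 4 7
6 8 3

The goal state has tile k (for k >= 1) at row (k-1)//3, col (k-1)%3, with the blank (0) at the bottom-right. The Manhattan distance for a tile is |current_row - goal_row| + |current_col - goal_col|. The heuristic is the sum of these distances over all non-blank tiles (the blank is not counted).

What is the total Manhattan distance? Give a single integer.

Tile 2: (0,1)->(0,1) = 0
Tile 1: (0,2)->(0,0) = 2
Tile 5: (1,0)->(1,1) = 1
Tile 4: (1,1)->(1,0) = 1
Tile 7: (1,2)->(2,0) = 3
Tile 6: (2,0)->(1,2) = 3
Tile 8: (2,1)->(2,1) = 0
Tile 3: (2,2)->(0,2) = 2
Sum: 0 + 2 + 1 + 1 + 3 + 3 + 0 + 2 = 12

Answer: 12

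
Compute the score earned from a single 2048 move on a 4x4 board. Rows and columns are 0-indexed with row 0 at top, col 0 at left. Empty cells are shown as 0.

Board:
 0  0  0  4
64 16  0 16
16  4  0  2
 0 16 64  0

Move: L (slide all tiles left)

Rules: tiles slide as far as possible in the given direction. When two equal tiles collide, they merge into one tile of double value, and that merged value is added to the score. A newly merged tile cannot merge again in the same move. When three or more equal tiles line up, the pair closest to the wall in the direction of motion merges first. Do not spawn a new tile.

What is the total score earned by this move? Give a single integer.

Answer: 32

Derivation:
Slide left:
row 0: [0, 0, 0, 4] -> [4, 0, 0, 0]  score +0 (running 0)
row 1: [64, 16, 0, 16] -> [64, 32, 0, 0]  score +32 (running 32)
row 2: [16, 4, 0, 2] -> [16, 4, 2, 0]  score +0 (running 32)
row 3: [0, 16, 64, 0] -> [16, 64, 0, 0]  score +0 (running 32)
Board after move:
 4  0  0  0
64 32  0  0
16  4  2  0
16 64  0  0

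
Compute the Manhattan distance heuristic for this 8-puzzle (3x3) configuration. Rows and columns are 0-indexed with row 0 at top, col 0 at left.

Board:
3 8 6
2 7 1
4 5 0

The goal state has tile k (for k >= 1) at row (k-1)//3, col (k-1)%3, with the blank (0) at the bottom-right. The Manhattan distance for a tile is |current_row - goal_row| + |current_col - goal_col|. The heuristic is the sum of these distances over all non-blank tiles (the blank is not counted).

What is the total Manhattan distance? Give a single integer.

Answer: 14

Derivation:
Tile 3: at (0,0), goal (0,2), distance |0-0|+|0-2| = 2
Tile 8: at (0,1), goal (2,1), distance |0-2|+|1-1| = 2
Tile 6: at (0,2), goal (1,2), distance |0-1|+|2-2| = 1
Tile 2: at (1,0), goal (0,1), distance |1-0|+|0-1| = 2
Tile 7: at (1,1), goal (2,0), distance |1-2|+|1-0| = 2
Tile 1: at (1,2), goal (0,0), distance |1-0|+|2-0| = 3
Tile 4: at (2,0), goal (1,0), distance |2-1|+|0-0| = 1
Tile 5: at (2,1), goal (1,1), distance |2-1|+|1-1| = 1
Sum: 2 + 2 + 1 + 2 + 2 + 3 + 1 + 1 = 14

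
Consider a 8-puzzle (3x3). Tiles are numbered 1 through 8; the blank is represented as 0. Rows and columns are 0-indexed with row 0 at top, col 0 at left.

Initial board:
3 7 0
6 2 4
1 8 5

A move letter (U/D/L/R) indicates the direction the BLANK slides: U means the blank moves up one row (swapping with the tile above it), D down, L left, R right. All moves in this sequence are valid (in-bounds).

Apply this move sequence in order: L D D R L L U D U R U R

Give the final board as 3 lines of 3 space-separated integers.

Answer: 3 7 0
8 2 4
6 1 5

Derivation:
After move 1 (L):
3 0 7
6 2 4
1 8 5

After move 2 (D):
3 2 7
6 0 4
1 8 5

After move 3 (D):
3 2 7
6 8 4
1 0 5

After move 4 (R):
3 2 7
6 8 4
1 5 0

After move 5 (L):
3 2 7
6 8 4
1 0 5

After move 6 (L):
3 2 7
6 8 4
0 1 5

After move 7 (U):
3 2 7
0 8 4
6 1 5

After move 8 (D):
3 2 7
6 8 4
0 1 5

After move 9 (U):
3 2 7
0 8 4
6 1 5

After move 10 (R):
3 2 7
8 0 4
6 1 5

After move 11 (U):
3 0 7
8 2 4
6 1 5

After move 12 (R):
3 7 0
8 2 4
6 1 5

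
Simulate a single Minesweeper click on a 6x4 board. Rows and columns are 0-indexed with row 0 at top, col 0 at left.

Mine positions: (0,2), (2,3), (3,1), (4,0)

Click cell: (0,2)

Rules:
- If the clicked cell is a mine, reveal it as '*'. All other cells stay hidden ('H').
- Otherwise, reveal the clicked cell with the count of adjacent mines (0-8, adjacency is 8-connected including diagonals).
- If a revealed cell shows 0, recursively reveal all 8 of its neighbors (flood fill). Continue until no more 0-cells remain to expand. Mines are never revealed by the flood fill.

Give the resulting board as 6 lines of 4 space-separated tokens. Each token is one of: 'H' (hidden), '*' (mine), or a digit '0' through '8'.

H H * H
H H H H
H H H H
H H H H
H H H H
H H H H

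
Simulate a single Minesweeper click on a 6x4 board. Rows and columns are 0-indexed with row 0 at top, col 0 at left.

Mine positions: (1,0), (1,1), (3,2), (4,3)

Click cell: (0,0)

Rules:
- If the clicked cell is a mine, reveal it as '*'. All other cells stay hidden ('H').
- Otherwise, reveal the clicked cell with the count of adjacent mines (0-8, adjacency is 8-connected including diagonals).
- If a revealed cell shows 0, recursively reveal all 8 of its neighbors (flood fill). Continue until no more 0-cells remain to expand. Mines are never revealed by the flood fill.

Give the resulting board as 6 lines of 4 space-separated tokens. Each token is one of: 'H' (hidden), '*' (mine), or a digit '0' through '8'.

2 H H H
H H H H
H H H H
H H H H
H H H H
H H H H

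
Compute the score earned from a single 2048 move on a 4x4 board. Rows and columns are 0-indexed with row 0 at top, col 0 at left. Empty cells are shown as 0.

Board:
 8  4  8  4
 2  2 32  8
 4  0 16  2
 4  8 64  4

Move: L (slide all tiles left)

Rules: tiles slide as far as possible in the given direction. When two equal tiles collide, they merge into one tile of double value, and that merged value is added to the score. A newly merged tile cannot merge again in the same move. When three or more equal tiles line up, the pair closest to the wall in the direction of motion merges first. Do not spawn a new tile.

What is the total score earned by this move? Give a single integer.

Slide left:
row 0: [8, 4, 8, 4] -> [8, 4, 8, 4]  score +0 (running 0)
row 1: [2, 2, 32, 8] -> [4, 32, 8, 0]  score +4 (running 4)
row 2: [4, 0, 16, 2] -> [4, 16, 2, 0]  score +0 (running 4)
row 3: [4, 8, 64, 4] -> [4, 8, 64, 4]  score +0 (running 4)
Board after move:
 8  4  8  4
 4 32  8  0
 4 16  2  0
 4  8 64  4

Answer: 4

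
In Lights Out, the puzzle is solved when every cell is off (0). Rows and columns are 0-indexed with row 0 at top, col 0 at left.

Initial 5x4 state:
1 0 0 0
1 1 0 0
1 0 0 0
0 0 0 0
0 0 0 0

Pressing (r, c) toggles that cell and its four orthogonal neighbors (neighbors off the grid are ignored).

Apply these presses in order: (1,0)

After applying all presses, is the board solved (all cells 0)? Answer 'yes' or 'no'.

After press 1 at (1,0):
0 0 0 0
0 0 0 0
0 0 0 0
0 0 0 0
0 0 0 0

Lights still on: 0

Answer: yes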